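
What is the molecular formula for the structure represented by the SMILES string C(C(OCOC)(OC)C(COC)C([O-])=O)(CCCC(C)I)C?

Heavy atoms from the SMILES: 15 C, 1 I, 6 O.
Implicit hydrogens by atom environment:
  5 × C: 3 H each → 15
  5 × C: 2 H each → 10
  5 × O: no H
  3 × C: 1 H each → 3
  2 × C: no H
  1 × I: no H
  1 × O (charge -1): no H
  Total hydrogens = 28.
Net charge -1.
Molecular formula: C15H28IO6-

C15H28IO6-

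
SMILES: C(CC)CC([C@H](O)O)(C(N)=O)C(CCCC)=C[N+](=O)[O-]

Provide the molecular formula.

C13H24N2O5

Heavy atoms from the SMILES: 13 C, 2 N, 5 O.
Implicit hydrogens by atom environment:
  6 × C: 2 H each → 12
  3 × C: no H
  2 × C: 3 H each → 6
  2 × C: 1 H each → 2
  2 × O: 1 H each → 2
  2 × O: no H
  1 × N: 2 H
  1 × N (charge +1): no H
  1 × O (charge -1): no H
  Total hydrogens = 24.
Molecular formula: C13H24N2O5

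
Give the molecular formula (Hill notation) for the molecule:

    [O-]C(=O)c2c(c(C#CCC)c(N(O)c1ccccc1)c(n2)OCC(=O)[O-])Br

Heavy atoms from the SMILES: 1 Br, 18 C, 2 N, 6 O.
Implicit hydrogens by atom environment:
  6 × C (aromatic): no H
  5 × C (aromatic): 1 H each → 5
  4 × C: no H
  3 × O: no H
  2 × C: 2 H each → 4
  2 × O (charge -1): no H
  1 × Br: no H
  1 × C: 3 H
  1 × N (aromatic): no H
  1 × N: no H
  1 × O: 1 H
  Total hydrogens = 13.
Net charge -2.
Molecular formula: [C18H13BrN2O6]2-

[C18H13BrN2O6]2-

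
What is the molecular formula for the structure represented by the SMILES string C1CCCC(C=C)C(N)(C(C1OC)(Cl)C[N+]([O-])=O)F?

Heavy atoms from the SMILES: 12 C, 1 Cl, 1 F, 2 N, 3 O.
Implicit hydrogens by atom environment:
  6 × C: 2 H each → 12
  3 × C: 1 H each → 3
  2 × C: no H
  2 × O: no H
  1 × C: 3 H
  1 × Cl: no H
  1 × F: no H
  1 × N: 2 H
  1 × N (charge +1): no H
  1 × O (charge -1): no H
  Total hydrogens = 20.
Molecular formula: C12H20ClFN2O3

C12H20ClFN2O3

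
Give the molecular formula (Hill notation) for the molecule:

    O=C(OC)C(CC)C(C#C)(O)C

Heavy atoms from the SMILES: 9 C, 3 O.
Implicit hydrogens by atom environment:
  3 × C: 3 H each → 9
  3 × C: no H
  2 × C: 1 H each → 2
  2 × O: no H
  1 × C: 2 H
  1 × O: 1 H
  Total hydrogens = 14.
Molecular formula: C9H14O3

C9H14O3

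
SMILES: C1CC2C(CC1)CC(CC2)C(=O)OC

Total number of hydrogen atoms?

Hydrogens are implicit in SMILES; fill each atom to its normal valence:
  7 × C: 2 H each → 14
  3 × C: 1 H each → 3
  2 × O: no H
  1 × C: 3 H
  1 × C: no H
  Total hydrogens = 20.

20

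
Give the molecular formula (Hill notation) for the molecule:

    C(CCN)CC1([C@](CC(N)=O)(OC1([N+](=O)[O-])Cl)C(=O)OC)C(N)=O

C12H19ClN4O7

Heavy atoms from the SMILES: 12 C, 1 Cl, 4 N, 7 O.
Implicit hydrogens by atom environment:
  6 × C: no H
  6 × O: no H
  5 × C: 2 H each → 10
  3 × N: 2 H each → 6
  1 × C: 3 H
  1 × Cl: no H
  1 × N (charge +1): no H
  1 × O (charge -1): no H
  Total hydrogens = 19.
Molecular formula: C12H19ClN4O7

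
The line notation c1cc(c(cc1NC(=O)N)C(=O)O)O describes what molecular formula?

C8H8N2O4

Heavy atoms from the SMILES: 8 C, 2 N, 4 O.
Implicit hydrogens by atom environment:
  3 × C (aromatic): 1 H each → 3
  3 × C (aromatic): no H
  2 × C: no H
  2 × O: 1 H each → 2
  2 × O: no H
  1 × N: 2 H
  1 × N: 1 H
  Total hydrogens = 8.
Molecular formula: C8H8N2O4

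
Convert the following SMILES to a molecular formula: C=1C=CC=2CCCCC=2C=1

C10H12

Heavy atoms from the SMILES: 10 C.
Implicit hydrogens by atom environment:
  4 × C: 2 H each → 8
  4 × C (aromatic): 1 H each → 4
  2 × C (aromatic): no H
  Total hydrogens = 12.
Molecular formula: C10H12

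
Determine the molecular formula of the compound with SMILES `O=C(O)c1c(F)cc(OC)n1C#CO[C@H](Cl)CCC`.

Heavy atoms from the SMILES: 12 C, 1 Cl, 1 F, 1 N, 4 O.
Implicit hydrogens by atom environment:
  3 × C (aromatic): no H
  3 × C: no H
  3 × O: no H
  2 × C: 3 H each → 6
  2 × C: 2 H each → 4
  1 × C (aromatic): 1 H
  1 × C: 1 H
  1 × Cl: no H
  1 × F: no H
  1 × N (aromatic): no H
  1 × O: 1 H
  Total hydrogens = 13.
Molecular formula: C12H13ClFNO4

C12H13ClFNO4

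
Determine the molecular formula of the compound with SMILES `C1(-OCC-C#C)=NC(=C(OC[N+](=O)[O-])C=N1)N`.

C9H10N4O4

Heavy atoms from the SMILES: 9 C, 4 N, 4 O.
Implicit hydrogens by atom environment:
  3 × C: 2 H each → 6
  3 × C (aromatic): no H
  3 × O: no H
  2 × N (aromatic): no H
  1 × C (aromatic): 1 H
  1 × C: 1 H
  1 × C: no H
  1 × N: 2 H
  1 × N (charge +1): no H
  1 × O (charge -1): no H
  Total hydrogens = 10.
Molecular formula: C9H10N4O4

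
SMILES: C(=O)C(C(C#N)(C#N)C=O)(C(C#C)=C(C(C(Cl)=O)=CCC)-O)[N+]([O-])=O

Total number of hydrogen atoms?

Hydrogens are implicit in SMILES; fill each atom to its normal valence:
  9 × C: no H
  4 × C: 1 H each → 4
  4 × O: no H
  2 × N: no H
  1 × C: 3 H
  1 × C: 2 H
  1 × Cl: no H
  1 × N (charge +1): no H
  1 × O: 1 H
  1 × O (charge -1): no H
  Total hydrogens = 10.

10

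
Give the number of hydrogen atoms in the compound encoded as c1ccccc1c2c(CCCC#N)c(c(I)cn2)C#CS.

13

Hydrogens are implicit in SMILES; fill each atom to its normal valence:
  6 × C (aromatic): 1 H each → 6
  5 × C (aromatic): no H
  3 × C: 2 H each → 6
  3 × C: no H
  1 × I: no H
  1 × N (aromatic): no H
  1 × N: no H
  1 × S: 1 H
  Total hydrogens = 13.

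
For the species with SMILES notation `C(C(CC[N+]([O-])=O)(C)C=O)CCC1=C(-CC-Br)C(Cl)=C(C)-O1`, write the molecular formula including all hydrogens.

Heavy atoms from the SMILES: 1 Br, 15 C, 1 Cl, 1 N, 4 O.
Implicit hydrogens by atom environment:
  7 × C: 2 H each → 14
  4 × C (aromatic): no H
  2 × C: 3 H each → 6
  2 × O: no H
  1 × Br: no H
  1 × C: 1 H
  1 × C: no H
  1 × Cl: no H
  1 × N (charge +1): no H
  1 × O (aromatic): no H
  1 × O (charge -1): no H
  Total hydrogens = 21.
Molecular formula: C15H21BrClNO4

C15H21BrClNO4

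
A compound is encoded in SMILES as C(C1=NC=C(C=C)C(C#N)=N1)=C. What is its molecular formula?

Heavy atoms from the SMILES: 9 C, 3 N.
Implicit hydrogens by atom environment:
  3 × C (aromatic): no H
  2 × C: 2 H each → 4
  2 × C: 1 H each → 2
  2 × N (aromatic): no H
  1 × C (aromatic): 1 H
  1 × C: no H
  1 × N: no H
  Total hydrogens = 7.
Molecular formula: C9H7N3

C9H7N3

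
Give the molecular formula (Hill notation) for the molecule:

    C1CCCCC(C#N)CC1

C9H15N

Heavy atoms from the SMILES: 9 C, 1 N.
Implicit hydrogens by atom environment:
  7 × C: 2 H each → 14
  1 × C: 1 H
  1 × C: no H
  1 × N: no H
  Total hydrogens = 15.
Molecular formula: C9H15N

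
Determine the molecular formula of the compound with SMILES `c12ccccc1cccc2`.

Heavy atoms from the SMILES: 10 C.
Implicit hydrogens by atom environment:
  8 × C (aromatic): 1 H each → 8
  2 × C (aromatic): no H
  Total hydrogens = 8.
Molecular formula: C10H8

C10H8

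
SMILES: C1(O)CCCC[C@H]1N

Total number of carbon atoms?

The symbol for carbon appears 6 times in the SMILES.

6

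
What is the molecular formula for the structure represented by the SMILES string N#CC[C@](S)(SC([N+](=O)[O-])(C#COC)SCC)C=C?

Heavy atoms from the SMILES: 11 C, 2 N, 3 O, 3 S.
Implicit hydrogens by atom environment:
  5 × C: no H
  3 × C: 2 H each → 6
  2 × C: 3 H each → 6
  2 × O: no H
  2 × S: no H
  1 × C: 1 H
  1 × N (charge +1): no H
  1 × N: no H
  1 × O (charge -1): no H
  1 × S: 1 H
  Total hydrogens = 14.
Molecular formula: C11H14N2O3S3

C11H14N2O3S3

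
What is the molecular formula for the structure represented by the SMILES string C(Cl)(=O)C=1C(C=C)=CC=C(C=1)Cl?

Heavy atoms from the SMILES: 9 C, 2 Cl, 1 O.
Implicit hydrogens by atom environment:
  3 × C (aromatic): 1 H each → 3
  3 × C (aromatic): no H
  2 × Cl: no H
  1 × C: 2 H
  1 × C: 1 H
  1 × C: no H
  1 × O: no H
  Total hydrogens = 6.
Molecular formula: C9H6Cl2O

C9H6Cl2O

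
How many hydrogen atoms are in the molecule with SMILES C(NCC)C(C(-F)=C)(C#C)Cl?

Hydrogens are implicit in SMILES; fill each atom to its normal valence:
  3 × C: 2 H each → 6
  3 × C: no H
  1 × C: 3 H
  1 × C: 1 H
  1 × Cl: no H
  1 × F: no H
  1 × N: 1 H
  Total hydrogens = 11.

11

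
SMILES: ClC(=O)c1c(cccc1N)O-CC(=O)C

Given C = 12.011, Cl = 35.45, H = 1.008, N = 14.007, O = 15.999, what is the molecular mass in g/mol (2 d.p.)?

227.64

Molecular formula: C10H10ClNO3.
M = 10×12.011 + 1×35.45 + 10×1.008 + 1×14.007 + 3×15.999 = 227.64 g/mol.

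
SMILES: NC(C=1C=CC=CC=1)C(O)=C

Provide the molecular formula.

C9H11NO

Heavy atoms from the SMILES: 9 C, 1 N, 1 O.
Implicit hydrogens by atom environment:
  5 × C (aromatic): 1 H each → 5
  1 × C: 2 H
  1 × C: 1 H
  1 × C: no H
  1 × C (aromatic): no H
  1 × N: 2 H
  1 × O: 1 H
  Total hydrogens = 11.
Molecular formula: C9H11NO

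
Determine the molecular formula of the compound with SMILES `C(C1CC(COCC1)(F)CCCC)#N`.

C11H18FNO

Heavy atoms from the SMILES: 11 C, 1 F, 1 N, 1 O.
Implicit hydrogens by atom environment:
  7 × C: 2 H each → 14
  2 × C: no H
  1 × C: 3 H
  1 × C: 1 H
  1 × F: no H
  1 × N: no H
  1 × O: no H
  Total hydrogens = 18.
Molecular formula: C11H18FNO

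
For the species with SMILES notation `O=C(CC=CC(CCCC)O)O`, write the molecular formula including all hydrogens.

C9H16O3

Heavy atoms from the SMILES: 9 C, 3 O.
Implicit hydrogens by atom environment:
  4 × C: 2 H each → 8
  3 × C: 1 H each → 3
  2 × O: 1 H each → 2
  1 × C: 3 H
  1 × C: no H
  1 × O: no H
  Total hydrogens = 16.
Molecular formula: C9H16O3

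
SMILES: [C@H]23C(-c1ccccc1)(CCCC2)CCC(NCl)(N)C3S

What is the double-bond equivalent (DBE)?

6

Molecular formula from the SMILES: C16H23ClN2S.
DoU = (2C + 2 + N − H − X)/2 = (2·16 + 2 + 2 − 23 − 1)/2 = 12/2 = 6.
(Structurally: 3 ring(s) + 3 π bond(s) = 6.)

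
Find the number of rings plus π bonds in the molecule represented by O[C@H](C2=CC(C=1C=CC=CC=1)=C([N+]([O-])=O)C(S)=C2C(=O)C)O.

Molecular formula from the SMILES: C15H13NO5S.
DoU = (2C + 2 + N − H − X)/2 = (2·15 + 2 + 1 − 13 − 0)/2 = 20/2 = 10.
(Structurally: 2 ring(s) + 8 π bond(s) = 10.)

10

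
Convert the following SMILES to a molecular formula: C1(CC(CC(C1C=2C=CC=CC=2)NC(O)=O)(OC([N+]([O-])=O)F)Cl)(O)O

C14H16ClFN2O7

Heavy atoms from the SMILES: 14 C, 1 Cl, 1 F, 2 N, 7 O.
Implicit hydrogens by atom environment:
  5 × C (aromatic): 1 H each → 5
  3 × C: 1 H each → 3
  3 × C: no H
  3 × O: 1 H each → 3
  3 × O: no H
  2 × C: 2 H each → 4
  1 × C (aromatic): no H
  1 × Cl: no H
  1 × F: no H
  1 × N: 1 H
  1 × N (charge +1): no H
  1 × O (charge -1): no H
  Total hydrogens = 16.
Molecular formula: C14H16ClFN2O7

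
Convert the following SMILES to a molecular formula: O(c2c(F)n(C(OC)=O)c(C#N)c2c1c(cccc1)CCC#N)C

Heavy atoms from the SMILES: 17 C, 1 F, 3 N, 3 O.
Implicit hydrogens by atom environment:
  6 × C (aromatic): no H
  4 × C (aromatic): 1 H each → 4
  3 × C: no H
  3 × O: no H
  2 × C: 3 H each → 6
  2 × C: 2 H each → 4
  2 × N: no H
  1 × F: no H
  1 × N (aromatic): no H
  Total hydrogens = 14.
Molecular formula: C17H14FN3O3

C17H14FN3O3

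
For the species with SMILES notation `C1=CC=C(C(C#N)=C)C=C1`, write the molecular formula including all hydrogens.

C9H7N

Heavy atoms from the SMILES: 9 C, 1 N.
Implicit hydrogens by atom environment:
  5 × C (aromatic): 1 H each → 5
  2 × C: no H
  1 × C: 2 H
  1 × C (aromatic): no H
  1 × N: no H
  Total hydrogens = 7.
Molecular formula: C9H7N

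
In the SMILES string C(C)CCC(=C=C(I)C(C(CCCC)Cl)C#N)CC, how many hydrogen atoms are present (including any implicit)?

Hydrogens are implicit in SMILES; fill each atom to its normal valence:
  7 × C: 2 H each → 14
  4 × C: no H
  3 × C: 3 H each → 9
  2 × C: 1 H each → 2
  1 × Cl: no H
  1 × I: no H
  1 × N: no H
  Total hydrogens = 25.

25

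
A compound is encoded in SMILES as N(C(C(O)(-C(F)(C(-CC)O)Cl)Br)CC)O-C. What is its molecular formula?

C9H18BrClFNO3

Heavy atoms from the SMILES: 1 Br, 9 C, 1 Cl, 1 F, 1 N, 3 O.
Implicit hydrogens by atom environment:
  3 × C: 3 H each → 9
  2 × C: 2 H each → 4
  2 × C: 1 H each → 2
  2 × C: no H
  2 × O: 1 H each → 2
  1 × Br: no H
  1 × Cl: no H
  1 × F: no H
  1 × N: 1 H
  1 × O: no H
  Total hydrogens = 18.
Molecular formula: C9H18BrClFNO3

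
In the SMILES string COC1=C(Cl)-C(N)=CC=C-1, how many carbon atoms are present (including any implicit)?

7

The symbol for carbon appears 7 times in the SMILES. (Cl is a single chlorine, not C + l.)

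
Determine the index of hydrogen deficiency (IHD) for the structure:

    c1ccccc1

Molecular formula from the SMILES: C6H6.
DoU = (2C + 2 + N − H − X)/2 = (2·6 + 2 + 0 − 6 − 0)/2 = 8/2 = 4.
(Structurally: 1 ring(s) + 3 π bond(s) = 4.)

4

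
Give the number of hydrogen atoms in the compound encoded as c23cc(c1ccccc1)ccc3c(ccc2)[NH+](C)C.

Hydrogens are implicit in SMILES; fill each atom to its normal valence:
  11 × C (aromatic): 1 H each → 11
  5 × C (aromatic): no H
  2 × C: 3 H each → 6
  1 × N (charge +1): 1 H
  Total hydrogens = 18.

18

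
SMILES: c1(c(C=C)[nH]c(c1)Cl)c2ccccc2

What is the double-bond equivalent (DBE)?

8

Molecular formula from the SMILES: C12H10ClN.
DoU = (2C + 2 + N − H − X)/2 = (2·12 + 2 + 1 − 10 − 1)/2 = 16/2 = 8.
(Structurally: 2 ring(s) + 6 π bond(s) = 8.)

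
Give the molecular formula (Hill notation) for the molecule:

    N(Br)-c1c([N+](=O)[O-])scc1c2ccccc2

Heavy atoms from the SMILES: 1 Br, 10 C, 2 N, 2 O, 1 S.
Implicit hydrogens by atom environment:
  6 × C (aromatic): 1 H each → 6
  4 × C (aromatic): no H
  1 × Br: no H
  1 × N: 1 H
  1 × N (charge +1): no H
  1 × O: no H
  1 × O (charge -1): no H
  1 × S (aromatic): no H
  Total hydrogens = 7.
Molecular formula: C10H7BrN2O2S

C10H7BrN2O2S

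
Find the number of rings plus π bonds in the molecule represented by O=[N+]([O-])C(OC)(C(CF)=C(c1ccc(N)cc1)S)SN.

Molecular formula from the SMILES: C11H14FN3O3S2.
DoU = (2C + 2 + N − H − X)/2 = (2·11 + 2 + 3 − 14 − 1)/2 = 12/2 = 6.
(Structurally: 1 ring(s) + 5 π bond(s) = 6.)

6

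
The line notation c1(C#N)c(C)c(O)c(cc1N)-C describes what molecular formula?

Heavy atoms from the SMILES: 9 C, 2 N, 1 O.
Implicit hydrogens by atom environment:
  5 × C (aromatic): no H
  2 × C: 3 H each → 6
  1 × C (aromatic): 1 H
  1 × C: no H
  1 × N: 2 H
  1 × N: no H
  1 × O: 1 H
  Total hydrogens = 10.
Molecular formula: C9H10N2O

C9H10N2O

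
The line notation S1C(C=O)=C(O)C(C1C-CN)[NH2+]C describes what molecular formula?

C8H15N2O2S+

Heavy atoms from the SMILES: 8 C, 2 N, 2 O, 1 S.
Implicit hydrogens by atom environment:
  3 × C: 1 H each → 3
  2 × C: 2 H each → 4
  2 × C: no H
  1 × C: 3 H
  1 × N (charge +1): 2 H
  1 × N: 2 H
  1 × O: 1 H
  1 × O: no H
  1 × S: no H
  Total hydrogens = 15.
Net charge +1.
Molecular formula: C8H15N2O2S+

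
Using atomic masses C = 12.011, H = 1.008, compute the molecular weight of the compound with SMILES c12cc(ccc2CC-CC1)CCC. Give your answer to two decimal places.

Molecular formula: C13H18.
M = 13×12.011 + 18×1.008 = 174.29 g/mol.

174.29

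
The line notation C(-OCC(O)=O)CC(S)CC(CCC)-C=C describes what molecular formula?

Heavy atoms from the SMILES: 12 C, 3 O, 1 S.
Implicit hydrogens by atom environment:
  7 × C: 2 H each → 14
  3 × C: 1 H each → 3
  2 × O: no H
  1 × C: 3 H
  1 × C: no H
  1 × O: 1 H
  1 × S: 1 H
  Total hydrogens = 22.
Molecular formula: C12H22O3S

C12H22O3S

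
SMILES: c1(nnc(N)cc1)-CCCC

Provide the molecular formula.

C8H13N3

Heavy atoms from the SMILES: 8 C, 3 N.
Implicit hydrogens by atom environment:
  3 × C: 2 H each → 6
  2 × C (aromatic): 1 H each → 2
  2 × C (aromatic): no H
  2 × N (aromatic): no H
  1 × C: 3 H
  1 × N: 2 H
  Total hydrogens = 13.
Molecular formula: C8H13N3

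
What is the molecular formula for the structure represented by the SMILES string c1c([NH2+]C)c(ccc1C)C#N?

Heavy atoms from the SMILES: 9 C, 2 N.
Implicit hydrogens by atom environment:
  3 × C (aromatic): 1 H each → 3
  3 × C (aromatic): no H
  2 × C: 3 H each → 6
  1 × C: no H
  1 × N (charge +1): 2 H
  1 × N: no H
  Total hydrogens = 11.
Net charge +1.
Molecular formula: C9H11N2+

C9H11N2+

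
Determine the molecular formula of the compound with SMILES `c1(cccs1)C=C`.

Heavy atoms from the SMILES: 6 C, 1 S.
Implicit hydrogens by atom environment:
  3 × C (aromatic): 1 H each → 3
  1 × C: 2 H
  1 × C: 1 H
  1 × C (aromatic): no H
  1 × S (aromatic): no H
  Total hydrogens = 6.
Molecular formula: C6H6S

C6H6S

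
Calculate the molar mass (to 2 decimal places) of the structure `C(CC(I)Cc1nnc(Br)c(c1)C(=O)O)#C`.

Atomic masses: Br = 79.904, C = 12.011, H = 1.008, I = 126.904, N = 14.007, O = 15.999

394.99

Molecular formula: C10H8BrIN2O2.
M = 1×79.904 + 10×12.011 + 8×1.008 + 1×126.904 + 2×14.007 + 2×15.999 = 394.99 g/mol.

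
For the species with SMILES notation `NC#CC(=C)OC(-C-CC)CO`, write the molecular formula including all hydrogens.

Heavy atoms from the SMILES: 9 C, 1 N, 2 O.
Implicit hydrogens by atom environment:
  4 × C: 2 H each → 8
  3 × C: no H
  1 × C: 3 H
  1 × C: 1 H
  1 × N: 2 H
  1 × O: 1 H
  1 × O: no H
  Total hydrogens = 15.
Molecular formula: C9H15NO2

C9H15NO2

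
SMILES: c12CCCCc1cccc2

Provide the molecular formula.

Heavy atoms from the SMILES: 10 C.
Implicit hydrogens by atom environment:
  4 × C: 2 H each → 8
  4 × C (aromatic): 1 H each → 4
  2 × C (aromatic): no H
  Total hydrogens = 12.
Molecular formula: C10H12

C10H12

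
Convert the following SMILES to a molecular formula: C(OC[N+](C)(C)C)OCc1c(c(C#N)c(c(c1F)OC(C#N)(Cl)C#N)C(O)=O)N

C17H18ClFN5O5+

Heavy atoms from the SMILES: 17 C, 1 Cl, 1 F, 5 N, 5 O.
Implicit hydrogens by atom environment:
  6 × C (aromatic): no H
  5 × C: no H
  4 × O: no H
  3 × C: 3 H each → 9
  3 × C: 2 H each → 6
  3 × N: no H
  1 × Cl: no H
  1 × F: no H
  1 × N: 2 H
  1 × N (charge +1): no H
  1 × O: 1 H
  Total hydrogens = 18.
Net charge +1.
Molecular formula: C17H18ClFN5O5+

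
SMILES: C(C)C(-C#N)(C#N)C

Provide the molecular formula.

C6H8N2

Heavy atoms from the SMILES: 6 C, 2 N.
Implicit hydrogens by atom environment:
  3 × C: no H
  2 × C: 3 H each → 6
  2 × N: no H
  1 × C: 2 H
  Total hydrogens = 8.
Molecular formula: C6H8N2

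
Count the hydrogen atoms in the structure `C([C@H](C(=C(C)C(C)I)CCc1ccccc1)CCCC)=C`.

Hydrogens are implicit in SMILES; fill each atom to its normal valence:
  6 × C: 2 H each → 12
  5 × C (aromatic): 1 H each → 5
  3 × C: 3 H each → 9
  3 × C: 1 H each → 3
  2 × C: no H
  1 × C (aromatic): no H
  1 × I: no H
  Total hydrogens = 29.

29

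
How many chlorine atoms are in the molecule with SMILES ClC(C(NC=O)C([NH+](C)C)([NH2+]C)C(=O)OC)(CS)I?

The symbol for chlorine appears 1 time in the SMILES.

1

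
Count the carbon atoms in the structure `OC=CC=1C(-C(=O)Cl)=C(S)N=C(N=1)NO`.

The symbol for carbon appears 7 times in the SMILES. (Cl is a single chlorine, not C + l.)

7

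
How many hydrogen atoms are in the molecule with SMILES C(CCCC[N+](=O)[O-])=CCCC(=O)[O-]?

14

Hydrogens are implicit in SMILES; fill each atom to its normal valence:
  6 × C: 2 H each → 12
  2 × C: 1 H each → 2
  2 × O: no H
  2 × O (charge -1): no H
  1 × C: no H
  1 × N (charge +1): no H
  Total hydrogens = 14.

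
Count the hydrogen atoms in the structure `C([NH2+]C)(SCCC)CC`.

18

Hydrogens are implicit in SMILES; fill each atom to its normal valence:
  3 × C: 3 H each → 9
  3 × C: 2 H each → 6
  1 × C: 1 H
  1 × N (charge +1): 2 H
  1 × S: no H
  Total hydrogens = 18.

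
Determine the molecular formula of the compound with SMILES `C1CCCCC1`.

C6H12

Heavy atoms from the SMILES: 6 C.
Implicit hydrogens by atom environment:
  6 × C: 2 H each → 12
  Total hydrogens = 12.
Molecular formula: C6H12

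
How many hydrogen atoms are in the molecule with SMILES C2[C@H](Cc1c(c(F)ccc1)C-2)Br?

10

Hydrogens are implicit in SMILES; fill each atom to its normal valence:
  3 × C: 2 H each → 6
  3 × C (aromatic): 1 H each → 3
  3 × C (aromatic): no H
  1 × Br: no H
  1 × C: 1 H
  1 × F: no H
  Total hydrogens = 10.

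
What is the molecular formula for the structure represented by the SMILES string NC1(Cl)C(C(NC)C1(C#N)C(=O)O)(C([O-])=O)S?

Heavy atoms from the SMILES: 8 C, 1 Cl, 3 N, 4 O, 1 S.
Implicit hydrogens by atom environment:
  6 × C: no H
  2 × O: no H
  1 × C: 3 H
  1 × C: 1 H
  1 × Cl: no H
  1 × N: 2 H
  1 × N: 1 H
  1 × N: no H
  1 × O: 1 H
  1 × O (charge -1): no H
  1 × S: 1 H
  Total hydrogens = 9.
Net charge -1.
Molecular formula: C8H9ClN3O4S-

C8H9ClN3O4S-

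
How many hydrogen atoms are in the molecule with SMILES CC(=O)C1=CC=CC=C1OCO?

10

Hydrogens are implicit in SMILES; fill each atom to its normal valence:
  4 × C (aromatic): 1 H each → 4
  2 × C (aromatic): no H
  2 × O: no H
  1 × C: 3 H
  1 × C: 2 H
  1 × C: no H
  1 × O: 1 H
  Total hydrogens = 10.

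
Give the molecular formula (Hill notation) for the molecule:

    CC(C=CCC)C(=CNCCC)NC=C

Heavy atoms from the SMILES: 13 C, 2 N.
Implicit hydrogens by atom environment:
  5 × C: 1 H each → 5
  4 × C: 2 H each → 8
  3 × C: 3 H each → 9
  2 × N: 1 H each → 2
  1 × C: no H
  Total hydrogens = 24.
Molecular formula: C13H24N2

C13H24N2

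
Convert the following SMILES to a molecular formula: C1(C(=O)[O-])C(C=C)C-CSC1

Heavy atoms from the SMILES: 8 C, 2 O, 1 S.
Implicit hydrogens by atom environment:
  4 × C: 2 H each → 8
  3 × C: 1 H each → 3
  1 × C: no H
  1 × O: no H
  1 × O (charge -1): no H
  1 × S: no H
  Total hydrogens = 11.
Net charge -1.
Molecular formula: C8H11O2S-

C8H11O2S-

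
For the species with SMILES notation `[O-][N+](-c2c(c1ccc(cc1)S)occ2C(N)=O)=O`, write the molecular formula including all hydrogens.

C11H8N2O4S

Heavy atoms from the SMILES: 11 C, 2 N, 4 O, 1 S.
Implicit hydrogens by atom environment:
  5 × C (aromatic): 1 H each → 5
  5 × C (aromatic): no H
  2 × O: no H
  1 × C: no H
  1 × N: 2 H
  1 × N (charge +1): no H
  1 × O (aromatic): no H
  1 × O (charge -1): no H
  1 × S: 1 H
  Total hydrogens = 8.
Molecular formula: C11H8N2O4S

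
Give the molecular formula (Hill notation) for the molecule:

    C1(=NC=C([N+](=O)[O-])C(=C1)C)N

Heavy atoms from the SMILES: 6 C, 3 N, 2 O.
Implicit hydrogens by atom environment:
  3 × C (aromatic): no H
  2 × C (aromatic): 1 H each → 2
  1 × C: 3 H
  1 × N: 2 H
  1 × N (aromatic): no H
  1 × N (charge +1): no H
  1 × O: no H
  1 × O (charge -1): no H
  Total hydrogens = 7.
Molecular formula: C6H7N3O2

C6H7N3O2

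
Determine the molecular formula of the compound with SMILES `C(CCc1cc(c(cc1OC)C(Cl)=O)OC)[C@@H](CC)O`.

C15H21ClO4

Heavy atoms from the SMILES: 15 C, 1 Cl, 4 O.
Implicit hydrogens by atom environment:
  4 × C: 2 H each → 8
  4 × C (aromatic): no H
  3 × C: 3 H each → 9
  3 × O: no H
  2 × C (aromatic): 1 H each → 2
  1 × C: 1 H
  1 × C: no H
  1 × Cl: no H
  1 × O: 1 H
  Total hydrogens = 21.
Molecular formula: C15H21ClO4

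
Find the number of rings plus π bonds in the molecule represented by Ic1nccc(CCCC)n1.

4

Molecular formula from the SMILES: C8H11IN2.
DoU = (2C + 2 + N − H − X)/2 = (2·8 + 2 + 2 − 11 − 1)/2 = 8/2 = 4.
(Structurally: 1 ring(s) + 3 π bond(s) = 4.)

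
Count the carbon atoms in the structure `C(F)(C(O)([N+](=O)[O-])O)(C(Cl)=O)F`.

3

The symbol for carbon appears 3 times in the SMILES. (Cl is a single chlorine, not C + l.)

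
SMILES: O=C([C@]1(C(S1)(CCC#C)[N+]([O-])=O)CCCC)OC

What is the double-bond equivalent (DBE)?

5

Molecular formula from the SMILES: C12H17NO4S.
DoU = (2C + 2 + N − H − X)/2 = (2·12 + 2 + 1 − 17 − 0)/2 = 10/2 = 5.
(Structurally: 1 ring(s) + 4 π bond(s) = 5.)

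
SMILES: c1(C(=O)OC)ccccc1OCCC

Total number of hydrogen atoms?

Hydrogens are implicit in SMILES; fill each atom to its normal valence:
  4 × C (aromatic): 1 H each → 4
  3 × O: no H
  2 × C: 3 H each → 6
  2 × C: 2 H each → 4
  2 × C (aromatic): no H
  1 × C: no H
  Total hydrogens = 14.

14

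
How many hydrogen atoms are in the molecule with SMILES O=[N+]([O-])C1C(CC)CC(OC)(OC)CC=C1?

19

Hydrogens are implicit in SMILES; fill each atom to its normal valence:
  4 × C: 1 H each → 4
  3 × C: 3 H each → 9
  3 × C: 2 H each → 6
  3 × O: no H
  1 × C: no H
  1 × N (charge +1): no H
  1 × O (charge -1): no H
  Total hydrogens = 19.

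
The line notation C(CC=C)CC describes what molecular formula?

Heavy atoms from the SMILES: 6 C.
Implicit hydrogens by atom environment:
  4 × C: 2 H each → 8
  1 × C: 3 H
  1 × C: 1 H
  Total hydrogens = 12.
Molecular formula: C6H12

C6H12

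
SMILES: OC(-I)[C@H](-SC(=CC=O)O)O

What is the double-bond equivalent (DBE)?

Molecular formula from the SMILES: C5H7IO4S.
DoU = (2C + 2 + N − H − X)/2 = (2·5 + 2 + 0 − 7 − 1)/2 = 4/2 = 2.
(Structurally: 0 ring(s) + 2 π bond(s) = 2.)

2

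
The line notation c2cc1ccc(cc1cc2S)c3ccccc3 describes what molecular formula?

Heavy atoms from the SMILES: 16 C, 1 S.
Implicit hydrogens by atom environment:
  11 × C (aromatic): 1 H each → 11
  5 × C (aromatic): no H
  1 × S: 1 H
  Total hydrogens = 12.
Molecular formula: C16H12S

C16H12S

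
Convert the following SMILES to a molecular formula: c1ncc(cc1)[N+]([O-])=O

C5H4N2O2

Heavy atoms from the SMILES: 5 C, 2 N, 2 O.
Implicit hydrogens by atom environment:
  4 × C (aromatic): 1 H each → 4
  1 × C (aromatic): no H
  1 × N (aromatic): no H
  1 × N (charge +1): no H
  1 × O: no H
  1 × O (charge -1): no H
  Total hydrogens = 4.
Molecular formula: C5H4N2O2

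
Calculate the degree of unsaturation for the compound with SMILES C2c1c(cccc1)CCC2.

Molecular formula from the SMILES: C10H12.
DoU = (2C + 2 + N − H − X)/2 = (2·10 + 2 + 0 − 12 − 0)/2 = 10/2 = 5.
(Structurally: 2 ring(s) + 3 π bond(s) = 5.)

5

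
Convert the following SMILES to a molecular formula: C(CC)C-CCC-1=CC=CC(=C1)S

Heavy atoms from the SMILES: 12 C, 1 S.
Implicit hydrogens by atom environment:
  5 × C: 2 H each → 10
  4 × C (aromatic): 1 H each → 4
  2 × C (aromatic): no H
  1 × C: 3 H
  1 × S: 1 H
  Total hydrogens = 18.
Molecular formula: C12H18S

C12H18S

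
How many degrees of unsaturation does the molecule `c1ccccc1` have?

4

Molecular formula from the SMILES: C6H6.
DoU = (2C + 2 + N − H − X)/2 = (2·6 + 2 + 0 − 6 − 0)/2 = 8/2 = 4.
(Structurally: 1 ring(s) + 3 π bond(s) = 4.)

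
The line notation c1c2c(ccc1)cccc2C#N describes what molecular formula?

C11H7N

Heavy atoms from the SMILES: 11 C, 1 N.
Implicit hydrogens by atom environment:
  7 × C (aromatic): 1 H each → 7
  3 × C (aromatic): no H
  1 × C: no H
  1 × N: no H
  Total hydrogens = 7.
Molecular formula: C11H7N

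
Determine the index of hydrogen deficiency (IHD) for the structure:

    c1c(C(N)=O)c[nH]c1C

Molecular formula from the SMILES: C6H8N2O.
DoU = (2C + 2 + N − H − X)/2 = (2·6 + 2 + 2 − 8 − 0)/2 = 8/2 = 4.
(Structurally: 1 ring(s) + 3 π bond(s) = 4.)

4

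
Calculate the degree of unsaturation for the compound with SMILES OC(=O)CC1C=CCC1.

3

Molecular formula from the SMILES: C7H10O2.
DoU = (2C + 2 + N − H − X)/2 = (2·7 + 2 + 0 − 10 − 0)/2 = 6/2 = 3.
(Structurally: 1 ring(s) + 2 π bond(s) = 3.)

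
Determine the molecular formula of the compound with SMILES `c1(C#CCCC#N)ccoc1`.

C9H7NO

Heavy atoms from the SMILES: 9 C, 1 N, 1 O.
Implicit hydrogens by atom environment:
  3 × C (aromatic): 1 H each → 3
  3 × C: no H
  2 × C: 2 H each → 4
  1 × C (aromatic): no H
  1 × N: no H
  1 × O (aromatic): no H
  Total hydrogens = 7.
Molecular formula: C9H7NO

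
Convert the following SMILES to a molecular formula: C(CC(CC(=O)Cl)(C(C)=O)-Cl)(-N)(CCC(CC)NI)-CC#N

C14H22Cl2IN3O2

Heavy atoms from the SMILES: 14 C, 2 Cl, 1 I, 3 N, 2 O.
Implicit hydrogens by atom environment:
  6 × C: 2 H each → 12
  5 × C: no H
  2 × C: 3 H each → 6
  2 × Cl: no H
  2 × O: no H
  1 × C: 1 H
  1 × I: no H
  1 × N: 2 H
  1 × N: 1 H
  1 × N: no H
  Total hydrogens = 22.
Molecular formula: C14H22Cl2IN3O2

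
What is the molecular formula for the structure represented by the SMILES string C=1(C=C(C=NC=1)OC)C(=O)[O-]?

Heavy atoms from the SMILES: 7 C, 1 N, 3 O.
Implicit hydrogens by atom environment:
  3 × C (aromatic): 1 H each → 3
  2 × C (aromatic): no H
  2 × O: no H
  1 × C: 3 H
  1 × C: no H
  1 × N (aromatic): no H
  1 × O (charge -1): no H
  Total hydrogens = 6.
Net charge -1.
Molecular formula: C7H6NO3-

C7H6NO3-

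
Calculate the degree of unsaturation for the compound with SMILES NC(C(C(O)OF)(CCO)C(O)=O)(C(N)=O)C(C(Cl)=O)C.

Molecular formula from the SMILES: C10H16ClFN2O7.
DoU = (2C + 2 + N − H − X)/2 = (2·10 + 2 + 2 − 16 − 2)/2 = 6/2 = 3.
(Structurally: 0 ring(s) + 3 π bond(s) = 3.)

3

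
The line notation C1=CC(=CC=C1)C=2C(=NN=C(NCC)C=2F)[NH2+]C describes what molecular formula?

C13H16FN4+

Heavy atoms from the SMILES: 13 C, 1 F, 4 N.
Implicit hydrogens by atom environment:
  5 × C (aromatic): 1 H each → 5
  5 × C (aromatic): no H
  2 × C: 3 H each → 6
  2 × N (aromatic): no H
  1 × C: 2 H
  1 × F: no H
  1 × N (charge +1): 2 H
  1 × N: 1 H
  Total hydrogens = 16.
Net charge +1.
Molecular formula: C13H16FN4+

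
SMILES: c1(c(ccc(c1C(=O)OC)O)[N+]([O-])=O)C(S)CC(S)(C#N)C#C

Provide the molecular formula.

Heavy atoms from the SMILES: 14 C, 2 N, 5 O, 2 S.
Implicit hydrogens by atom environment:
  4 × C (aromatic): no H
  4 × C: no H
  3 × O: no H
  2 × C (aromatic): 1 H each → 2
  2 × C: 1 H each → 2
  2 × S: 1 H each → 2
  1 × C: 3 H
  1 × C: 2 H
  1 × N (charge +1): no H
  1 × N: no H
  1 × O: 1 H
  1 × O (charge -1): no H
  Total hydrogens = 12.
Molecular formula: C14H12N2O5S2

C14H12N2O5S2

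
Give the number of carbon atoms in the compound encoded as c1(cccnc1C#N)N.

6

The symbol for carbon appears 6 times in the SMILES. Lowercase c denotes aromatic carbon and counts toward C.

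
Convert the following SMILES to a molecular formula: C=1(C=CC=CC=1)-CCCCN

Heavy atoms from the SMILES: 10 C, 1 N.
Implicit hydrogens by atom environment:
  5 × C (aromatic): 1 H each → 5
  4 × C: 2 H each → 8
  1 × C (aromatic): no H
  1 × N: 2 H
  Total hydrogens = 15.
Molecular formula: C10H15N

C10H15N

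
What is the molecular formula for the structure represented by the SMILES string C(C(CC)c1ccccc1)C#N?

Heavy atoms from the SMILES: 11 C, 1 N.
Implicit hydrogens by atom environment:
  5 × C (aromatic): 1 H each → 5
  2 × C: 2 H each → 4
  1 × C: 3 H
  1 × C: 1 H
  1 × C: no H
  1 × C (aromatic): no H
  1 × N: no H
  Total hydrogens = 13.
Molecular formula: C11H13N

C11H13N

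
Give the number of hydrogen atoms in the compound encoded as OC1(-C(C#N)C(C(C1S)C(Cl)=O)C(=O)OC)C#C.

Hydrogens are implicit in SMILES; fill each atom to its normal valence:
  5 × C: 1 H each → 5
  5 × C: no H
  3 × O: no H
  1 × C: 3 H
  1 × Cl: no H
  1 × N: no H
  1 × O: 1 H
  1 × S: 1 H
  Total hydrogens = 10.

10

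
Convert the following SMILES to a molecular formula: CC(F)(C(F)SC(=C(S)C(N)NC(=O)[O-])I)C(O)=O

Heavy atoms from the SMILES: 8 C, 2 F, 1 I, 2 N, 4 O, 2 S.
Implicit hydrogens by atom environment:
  5 × C: no H
  2 × C: 1 H each → 2
  2 × F: no H
  2 × O: no H
  1 × C: 3 H
  1 × I: no H
  1 × N: 2 H
  1 × N: 1 H
  1 × O: 1 H
  1 × O (charge -1): no H
  1 × S: 1 H
  1 × S: no H
  Total hydrogens = 10.
Net charge -1.
Molecular formula: C8H10F2IN2O4S2-

C8H10F2IN2O4S2-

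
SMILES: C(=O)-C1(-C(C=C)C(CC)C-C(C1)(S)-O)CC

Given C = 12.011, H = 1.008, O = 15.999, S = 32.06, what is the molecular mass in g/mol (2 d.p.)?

242.38

Molecular formula: C13H22O2S.
M = 13×12.011 + 22×1.008 + 2×15.999 + 1×32.06 = 242.38 g/mol.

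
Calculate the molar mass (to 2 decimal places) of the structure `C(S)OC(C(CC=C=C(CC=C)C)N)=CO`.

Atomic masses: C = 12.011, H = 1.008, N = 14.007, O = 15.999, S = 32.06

241.35

Molecular formula: C12H19NO2S.
M = 12×12.011 + 19×1.008 + 1×14.007 + 2×15.999 + 1×32.06 = 241.35 g/mol.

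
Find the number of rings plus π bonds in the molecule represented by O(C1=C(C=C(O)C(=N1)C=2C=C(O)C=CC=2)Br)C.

8

Molecular formula from the SMILES: C12H10BrNO3.
DoU = (2C + 2 + N − H − X)/2 = (2·12 + 2 + 1 − 10 − 1)/2 = 16/2 = 8.
(Structurally: 2 ring(s) + 6 π bond(s) = 8.)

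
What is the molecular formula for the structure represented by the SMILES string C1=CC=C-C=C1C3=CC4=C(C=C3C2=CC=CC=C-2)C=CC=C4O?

C22H16O

Heavy atoms from the SMILES: 22 C, 1 O.
Implicit hydrogens by atom environment:
  15 × C (aromatic): 1 H each → 15
  7 × C (aromatic): no H
  1 × O: 1 H
  Total hydrogens = 16.
Molecular formula: C22H16O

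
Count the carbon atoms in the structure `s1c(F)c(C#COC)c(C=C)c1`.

The symbol for carbon appears 9 times in the SMILES. Lowercase c denotes aromatic carbon and counts toward C.

9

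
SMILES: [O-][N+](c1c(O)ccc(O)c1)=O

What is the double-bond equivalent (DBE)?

Molecular formula from the SMILES: C6H5NO4.
DoU = (2C + 2 + N − H − X)/2 = (2·6 + 2 + 1 − 5 − 0)/2 = 10/2 = 5.
(Structurally: 1 ring(s) + 4 π bond(s) = 5.)

5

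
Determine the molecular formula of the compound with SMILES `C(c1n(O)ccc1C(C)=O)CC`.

C9H13NO2

Heavy atoms from the SMILES: 9 C, 1 N, 2 O.
Implicit hydrogens by atom environment:
  2 × C: 3 H each → 6
  2 × C: 2 H each → 4
  2 × C (aromatic): 1 H each → 2
  2 × C (aromatic): no H
  1 × C: no H
  1 × N (aromatic): no H
  1 × O: 1 H
  1 × O: no H
  Total hydrogens = 13.
Molecular formula: C9H13NO2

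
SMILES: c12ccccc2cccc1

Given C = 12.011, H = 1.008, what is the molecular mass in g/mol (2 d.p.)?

128.17

Molecular formula: C10H8.
M = 10×12.011 + 8×1.008 = 128.17 g/mol.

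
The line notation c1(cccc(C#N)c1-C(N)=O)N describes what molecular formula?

Heavy atoms from the SMILES: 8 C, 3 N, 1 O.
Implicit hydrogens by atom environment:
  3 × C (aromatic): 1 H each → 3
  3 × C (aromatic): no H
  2 × C: no H
  2 × N: 2 H each → 4
  1 × N: no H
  1 × O: no H
  Total hydrogens = 7.
Molecular formula: C8H7N3O

C8H7N3O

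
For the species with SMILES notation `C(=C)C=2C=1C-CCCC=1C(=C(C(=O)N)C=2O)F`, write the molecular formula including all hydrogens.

C13H14FNO2

Heavy atoms from the SMILES: 13 C, 1 F, 1 N, 2 O.
Implicit hydrogens by atom environment:
  6 × C (aromatic): no H
  5 × C: 2 H each → 10
  1 × C: 1 H
  1 × C: no H
  1 × F: no H
  1 × N: 2 H
  1 × O: 1 H
  1 × O: no H
  Total hydrogens = 14.
Molecular formula: C13H14FNO2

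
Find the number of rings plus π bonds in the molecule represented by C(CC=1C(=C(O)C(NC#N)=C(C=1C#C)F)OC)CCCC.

Molecular formula from the SMILES: C16H19FN2O2.
DoU = (2C + 2 + N − H − X)/2 = (2·16 + 2 + 2 − 19 − 1)/2 = 16/2 = 8.
(Structurally: 1 ring(s) + 7 π bond(s) = 8.)

8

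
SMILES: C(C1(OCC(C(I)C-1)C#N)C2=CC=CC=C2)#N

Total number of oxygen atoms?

The symbol for oxygen appears 1 time in the SMILES.

1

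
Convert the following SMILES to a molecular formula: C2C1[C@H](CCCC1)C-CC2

C10H18

Heavy atoms from the SMILES: 10 C.
Implicit hydrogens by atom environment:
  8 × C: 2 H each → 16
  2 × C: 1 H each → 2
  Total hydrogens = 18.
Molecular formula: C10H18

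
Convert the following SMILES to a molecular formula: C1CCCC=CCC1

C8H14

Heavy atoms from the SMILES: 8 C.
Implicit hydrogens by atom environment:
  6 × C: 2 H each → 12
  2 × C: 1 H each → 2
  Total hydrogens = 14.
Molecular formula: C8H14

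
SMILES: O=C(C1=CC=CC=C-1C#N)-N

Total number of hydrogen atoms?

6

Hydrogens are implicit in SMILES; fill each atom to its normal valence:
  4 × C (aromatic): 1 H each → 4
  2 × C (aromatic): no H
  2 × C: no H
  1 × N: 2 H
  1 × N: no H
  1 × O: no H
  Total hydrogens = 6.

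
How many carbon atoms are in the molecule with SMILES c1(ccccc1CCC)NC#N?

10

The symbol for carbon appears 10 times in the SMILES. Lowercase c denotes aromatic carbon and counts toward C.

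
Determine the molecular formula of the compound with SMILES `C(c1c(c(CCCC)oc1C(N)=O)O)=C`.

Heavy atoms from the SMILES: 11 C, 1 N, 3 O.
Implicit hydrogens by atom environment:
  4 × C: 2 H each → 8
  4 × C (aromatic): no H
  1 × C: 3 H
  1 × C: 1 H
  1 × C: no H
  1 × N: 2 H
  1 × O: 1 H
  1 × O (aromatic): no H
  1 × O: no H
  Total hydrogens = 15.
Molecular formula: C11H15NO3

C11H15NO3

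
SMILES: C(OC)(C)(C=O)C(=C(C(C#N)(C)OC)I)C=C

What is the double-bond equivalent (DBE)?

Molecular formula from the SMILES: C12H16INO3.
DoU = (2C + 2 + N − H − X)/2 = (2·12 + 2 + 1 − 16 − 1)/2 = 10/2 = 5.
(Structurally: 0 ring(s) + 5 π bond(s) = 5.)

5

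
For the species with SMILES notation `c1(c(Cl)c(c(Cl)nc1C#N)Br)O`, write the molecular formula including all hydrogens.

Heavy atoms from the SMILES: 1 Br, 6 C, 2 Cl, 2 N, 1 O.
Implicit hydrogens by atom environment:
  5 × C (aromatic): no H
  2 × Cl: no H
  1 × Br: no H
  1 × C: no H
  1 × N (aromatic): no H
  1 × N: no H
  1 × O: 1 H
  Total hydrogens = 1.
Molecular formula: C6HBrCl2N2O

C6HBrCl2N2O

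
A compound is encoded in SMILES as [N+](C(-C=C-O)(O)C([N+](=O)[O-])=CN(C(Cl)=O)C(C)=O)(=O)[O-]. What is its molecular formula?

C8H8ClN3O8

Heavy atoms from the SMILES: 8 C, 1 Cl, 3 N, 8 O.
Implicit hydrogens by atom environment:
  4 × C: no H
  4 × O: no H
  3 × C: 1 H each → 3
  2 × N (charge +1): no H
  2 × O: 1 H each → 2
  2 × O (charge -1): no H
  1 × C: 3 H
  1 × Cl: no H
  1 × N: no H
  Total hydrogens = 8.
Molecular formula: C8H8ClN3O8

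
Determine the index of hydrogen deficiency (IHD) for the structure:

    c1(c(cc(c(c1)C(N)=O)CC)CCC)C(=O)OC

Molecular formula from the SMILES: C14H19NO3.
DoU = (2C + 2 + N − H − X)/2 = (2·14 + 2 + 1 − 19 − 0)/2 = 12/2 = 6.
(Structurally: 1 ring(s) + 5 π bond(s) = 6.)

6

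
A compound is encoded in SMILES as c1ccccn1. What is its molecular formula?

Heavy atoms from the SMILES: 5 C, 1 N.
Implicit hydrogens by atom environment:
  5 × C (aromatic): 1 H each → 5
  1 × N (aromatic): no H
  Total hydrogens = 5.
Molecular formula: C5H5N

C5H5N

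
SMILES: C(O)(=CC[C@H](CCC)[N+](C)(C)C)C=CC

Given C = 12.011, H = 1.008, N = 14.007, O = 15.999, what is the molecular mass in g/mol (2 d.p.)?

Molecular formula: C13H26NO+.
M = 13×12.011 + 26×1.008 + 1×14.007 + 1×15.999 = 212.36 g/mol.

212.36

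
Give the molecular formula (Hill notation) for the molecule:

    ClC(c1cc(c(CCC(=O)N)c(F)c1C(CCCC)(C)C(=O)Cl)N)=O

Heavy atoms from the SMILES: 17 C, 2 Cl, 1 F, 2 N, 3 O.
Implicit hydrogens by atom environment:
  5 × C: 2 H each → 10
  5 × C (aromatic): no H
  4 × C: no H
  3 × O: no H
  2 × C: 3 H each → 6
  2 × Cl: no H
  2 × N: 2 H each → 4
  1 × C (aromatic): 1 H
  1 × F: no H
  Total hydrogens = 21.
Molecular formula: C17H21Cl2FN2O3

C17H21Cl2FN2O3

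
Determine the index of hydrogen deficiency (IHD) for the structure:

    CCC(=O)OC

1

Molecular formula from the SMILES: C4H8O2.
DoU = (2C + 2 + N − H − X)/2 = (2·4 + 2 + 0 − 8 − 0)/2 = 2/2 = 1.
(Structurally: 0 ring(s) + 1 π bond(s) = 1.)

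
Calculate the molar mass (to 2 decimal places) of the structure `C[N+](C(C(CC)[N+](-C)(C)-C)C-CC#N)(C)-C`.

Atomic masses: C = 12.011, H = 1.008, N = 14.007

227.40

Molecular formula: [C13H29N3]2+.
M = 13×12.011 + 29×1.008 + 3×14.007 = 227.40 g/mol.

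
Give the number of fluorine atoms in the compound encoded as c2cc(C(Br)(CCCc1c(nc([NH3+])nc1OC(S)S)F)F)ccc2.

The symbol for fluorine appears 2 times in the SMILES.

2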